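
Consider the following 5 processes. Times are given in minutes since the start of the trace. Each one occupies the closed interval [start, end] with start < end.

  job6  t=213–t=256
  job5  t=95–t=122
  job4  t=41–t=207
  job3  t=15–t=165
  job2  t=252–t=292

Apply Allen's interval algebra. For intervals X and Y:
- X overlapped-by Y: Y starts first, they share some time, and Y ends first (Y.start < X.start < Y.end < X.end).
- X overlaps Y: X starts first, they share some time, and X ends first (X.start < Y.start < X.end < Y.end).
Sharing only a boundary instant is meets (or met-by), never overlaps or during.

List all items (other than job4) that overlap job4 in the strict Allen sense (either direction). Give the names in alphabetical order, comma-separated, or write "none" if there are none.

Target job4 = [t=41, t=207].
job2 [t=252, t=292] → after → no.
job3 [t=15, t=165] → overlaps → yes.
job5 [t=95, t=122] → during → no.
job6 [t=213, t=256] → after → no.
Result: job3.

job3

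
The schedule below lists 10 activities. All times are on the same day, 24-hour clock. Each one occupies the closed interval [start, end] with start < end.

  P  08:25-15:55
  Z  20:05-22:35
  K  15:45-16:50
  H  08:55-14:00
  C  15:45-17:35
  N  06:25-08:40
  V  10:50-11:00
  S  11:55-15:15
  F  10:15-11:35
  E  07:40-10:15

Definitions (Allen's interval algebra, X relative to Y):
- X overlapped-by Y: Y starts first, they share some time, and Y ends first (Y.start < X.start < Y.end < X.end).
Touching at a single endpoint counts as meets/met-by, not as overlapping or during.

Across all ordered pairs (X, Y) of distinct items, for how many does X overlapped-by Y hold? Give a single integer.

7

Checking all 90 ordered pairs for relation 'overlapped-by'; matching pairs in alphabetical order:
(C, P): C overlapped-by P ✓
(E, N): E overlapped-by N ✓
(H, E): H overlapped-by E ✓
(K, P): K overlapped-by P ✓
(P, E): P overlapped-by E ✓
(P, N): P overlapped-by N ✓
(S, H): S overlapped-by H ✓
Count: 7.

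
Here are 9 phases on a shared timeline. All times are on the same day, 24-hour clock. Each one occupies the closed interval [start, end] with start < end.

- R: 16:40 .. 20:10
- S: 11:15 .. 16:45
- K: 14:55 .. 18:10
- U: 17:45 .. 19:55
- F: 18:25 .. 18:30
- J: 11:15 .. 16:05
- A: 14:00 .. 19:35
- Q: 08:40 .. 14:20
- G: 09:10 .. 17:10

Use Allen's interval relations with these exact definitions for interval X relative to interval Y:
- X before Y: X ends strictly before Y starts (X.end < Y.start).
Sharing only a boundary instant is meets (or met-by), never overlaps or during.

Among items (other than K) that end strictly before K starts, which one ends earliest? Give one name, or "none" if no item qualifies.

Q

Target K = [14:55, 18:10].
A [14:00, 19:35] → contains → excluded.
F [18:25, 18:30] → after → excluded.
G [09:10, 17:10] → overlaps → excluded.
J [11:15, 16:05] → overlaps → excluded.
Q [08:40, 14:20] → before → candidate.
R [16:40, 20:10] → overlapped-by → excluded.
S [11:15, 16:45] → overlaps → excluded.
U [17:45, 19:55] → overlapped-by → excluded.
Among candidates, earliest end is 14:20 → Q.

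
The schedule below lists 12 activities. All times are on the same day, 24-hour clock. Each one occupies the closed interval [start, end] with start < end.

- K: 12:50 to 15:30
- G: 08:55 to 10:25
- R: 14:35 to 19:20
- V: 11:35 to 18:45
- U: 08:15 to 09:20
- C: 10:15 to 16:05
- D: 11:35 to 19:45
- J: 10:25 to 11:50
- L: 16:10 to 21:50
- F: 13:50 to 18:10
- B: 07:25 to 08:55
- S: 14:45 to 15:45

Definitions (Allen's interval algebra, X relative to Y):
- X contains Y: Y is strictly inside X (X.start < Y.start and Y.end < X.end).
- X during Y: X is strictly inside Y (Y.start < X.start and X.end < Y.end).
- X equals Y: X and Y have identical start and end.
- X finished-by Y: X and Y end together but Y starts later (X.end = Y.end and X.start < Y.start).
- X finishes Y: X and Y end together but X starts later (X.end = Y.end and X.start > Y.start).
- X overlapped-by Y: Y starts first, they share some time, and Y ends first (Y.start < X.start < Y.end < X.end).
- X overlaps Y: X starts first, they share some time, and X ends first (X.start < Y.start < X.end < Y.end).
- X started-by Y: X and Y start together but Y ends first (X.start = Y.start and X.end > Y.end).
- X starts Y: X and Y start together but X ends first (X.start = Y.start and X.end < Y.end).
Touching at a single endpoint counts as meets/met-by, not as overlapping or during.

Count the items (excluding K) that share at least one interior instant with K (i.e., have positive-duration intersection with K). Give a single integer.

Target K = [12:50, 15:30].
B [07:25, 08:55] → before → no.
C [10:15, 16:05] → contains → counts.
D [11:35, 19:45] → contains → counts.
F [13:50, 18:10] → overlapped-by → counts.
G [08:55, 10:25] → before → no.
J [10:25, 11:50] → before → no.
L [16:10, 21:50] → after → no.
R [14:35, 19:20] → overlapped-by → counts.
S [14:45, 15:45] → overlapped-by → counts.
U [08:15, 09:20] → before → no.
V [11:35, 18:45] → contains → counts.
Total: 6.

6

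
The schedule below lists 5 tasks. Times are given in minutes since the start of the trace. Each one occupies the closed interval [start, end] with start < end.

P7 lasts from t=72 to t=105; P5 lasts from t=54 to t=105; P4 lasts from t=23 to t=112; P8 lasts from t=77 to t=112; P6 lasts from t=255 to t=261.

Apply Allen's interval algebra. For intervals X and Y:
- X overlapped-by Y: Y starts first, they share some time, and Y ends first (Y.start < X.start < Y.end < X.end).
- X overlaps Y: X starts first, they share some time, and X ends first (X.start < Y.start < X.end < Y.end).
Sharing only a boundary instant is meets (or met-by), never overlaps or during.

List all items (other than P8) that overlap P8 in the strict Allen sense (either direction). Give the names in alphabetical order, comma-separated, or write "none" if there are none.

Target P8 = [t=77, t=112].
P4 [t=23, t=112] → finished-by → no.
P5 [t=54, t=105] → overlaps → yes.
P6 [t=255, t=261] → after → no.
P7 [t=72, t=105] → overlaps → yes.
Result: P5, P7.

P5, P7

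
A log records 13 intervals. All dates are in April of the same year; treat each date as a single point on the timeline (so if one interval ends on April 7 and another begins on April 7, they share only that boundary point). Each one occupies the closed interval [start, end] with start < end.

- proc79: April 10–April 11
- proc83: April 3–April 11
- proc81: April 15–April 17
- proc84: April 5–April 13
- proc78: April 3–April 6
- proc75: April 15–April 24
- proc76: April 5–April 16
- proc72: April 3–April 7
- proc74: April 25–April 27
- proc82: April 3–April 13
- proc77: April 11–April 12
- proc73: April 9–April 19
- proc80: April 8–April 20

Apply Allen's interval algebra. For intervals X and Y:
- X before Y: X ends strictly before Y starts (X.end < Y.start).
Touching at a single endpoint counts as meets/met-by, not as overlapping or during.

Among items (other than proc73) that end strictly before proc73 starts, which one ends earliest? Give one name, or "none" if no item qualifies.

proc78

Target proc73 = [April 9, April 19].
proc72 [April 3, April 7] → before → candidate.
proc74 [April 25, April 27] → after → excluded.
proc75 [April 15, April 24] → overlapped-by → excluded.
proc76 [April 5, April 16] → overlaps → excluded.
proc77 [April 11, April 12] → during → excluded.
proc78 [April 3, April 6] → before → candidate.
proc79 [April 10, April 11] → during → excluded.
proc80 [April 8, April 20] → contains → excluded.
proc81 [April 15, April 17] → during → excluded.
proc82 [April 3, April 13] → overlaps → excluded.
proc83 [April 3, April 11] → overlaps → excluded.
proc84 [April 5, April 13] → overlaps → excluded.
Among candidates, earliest end is April 6 → proc78.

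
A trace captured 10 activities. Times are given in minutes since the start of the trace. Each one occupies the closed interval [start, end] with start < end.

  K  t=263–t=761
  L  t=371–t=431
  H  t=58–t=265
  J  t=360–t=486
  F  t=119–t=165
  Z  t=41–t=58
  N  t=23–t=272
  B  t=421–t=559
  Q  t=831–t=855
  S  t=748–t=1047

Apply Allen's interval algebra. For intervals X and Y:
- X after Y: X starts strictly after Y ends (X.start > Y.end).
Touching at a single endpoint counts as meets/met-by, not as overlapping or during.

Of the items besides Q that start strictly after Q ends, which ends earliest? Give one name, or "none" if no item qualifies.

Target Q = [t=831, t=855].
B [t=421, t=559] → before → excluded.
F [t=119, t=165] → before → excluded.
H [t=58, t=265] → before → excluded.
J [t=360, t=486] → before → excluded.
K [t=263, t=761] → before → excluded.
L [t=371, t=431] → before → excluded.
N [t=23, t=272] → before → excluded.
S [t=748, t=1047] → contains → excluded.
Z [t=41, t=58] → before → excluded.
No candidates → none.

none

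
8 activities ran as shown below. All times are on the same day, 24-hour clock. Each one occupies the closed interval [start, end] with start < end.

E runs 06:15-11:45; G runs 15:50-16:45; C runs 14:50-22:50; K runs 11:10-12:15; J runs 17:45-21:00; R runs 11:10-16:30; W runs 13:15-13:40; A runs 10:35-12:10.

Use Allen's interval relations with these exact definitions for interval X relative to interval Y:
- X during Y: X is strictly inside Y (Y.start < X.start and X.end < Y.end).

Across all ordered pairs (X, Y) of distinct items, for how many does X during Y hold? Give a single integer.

3

Checking all 56 ordered pairs for relation 'during'; matching pairs in alphabetical order:
(G, C): G during C ✓
(J, C): J during C ✓
(W, R): W during R ✓
Count: 3.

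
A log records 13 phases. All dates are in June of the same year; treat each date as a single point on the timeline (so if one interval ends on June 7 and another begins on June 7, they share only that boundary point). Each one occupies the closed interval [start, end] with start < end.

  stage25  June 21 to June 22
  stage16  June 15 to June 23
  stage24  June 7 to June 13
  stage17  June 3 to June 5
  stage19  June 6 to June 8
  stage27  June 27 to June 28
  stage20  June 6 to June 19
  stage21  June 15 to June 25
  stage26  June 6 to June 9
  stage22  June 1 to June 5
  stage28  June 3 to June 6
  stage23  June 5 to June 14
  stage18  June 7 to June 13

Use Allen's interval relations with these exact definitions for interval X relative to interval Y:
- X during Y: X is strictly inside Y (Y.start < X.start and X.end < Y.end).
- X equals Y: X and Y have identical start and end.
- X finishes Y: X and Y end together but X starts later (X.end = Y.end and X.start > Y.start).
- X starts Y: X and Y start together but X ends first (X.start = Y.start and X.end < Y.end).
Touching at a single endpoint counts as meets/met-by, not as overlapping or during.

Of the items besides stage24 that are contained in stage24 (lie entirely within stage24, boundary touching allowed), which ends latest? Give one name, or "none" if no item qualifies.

Target stage24 = [June 7, June 13].
stage16 [June 15, June 23] → after → excluded.
stage17 [June 3, June 5] → before → excluded.
stage18 [June 7, June 13] → equals → candidate.
stage19 [June 6, June 8] → overlaps → excluded.
stage20 [June 6, June 19] → contains → excluded.
stage21 [June 15, June 25] → after → excluded.
stage22 [June 1, June 5] → before → excluded.
stage23 [June 5, June 14] → contains → excluded.
stage25 [June 21, June 22] → after → excluded.
stage26 [June 6, June 9] → overlaps → excluded.
stage27 [June 27, June 28] → after → excluded.
stage28 [June 3, June 6] → before → excluded.
Among candidates, latest end is June 13 → stage18.

stage18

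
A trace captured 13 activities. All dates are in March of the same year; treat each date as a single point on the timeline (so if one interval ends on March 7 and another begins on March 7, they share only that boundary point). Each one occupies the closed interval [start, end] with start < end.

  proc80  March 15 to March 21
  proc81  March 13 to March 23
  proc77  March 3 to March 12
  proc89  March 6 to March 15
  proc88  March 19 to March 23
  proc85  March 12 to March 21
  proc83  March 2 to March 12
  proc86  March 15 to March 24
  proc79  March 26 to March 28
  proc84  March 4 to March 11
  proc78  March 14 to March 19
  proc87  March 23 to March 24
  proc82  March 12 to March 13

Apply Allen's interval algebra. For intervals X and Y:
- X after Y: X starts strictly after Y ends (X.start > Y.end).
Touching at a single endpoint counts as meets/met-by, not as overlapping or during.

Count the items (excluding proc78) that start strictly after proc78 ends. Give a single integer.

Target proc78 = [March 14, March 19].
proc77 [March 3, March 12] → before → no.
proc79 [March 26, March 28] → after → counts.
proc80 [March 15, March 21] → overlapped-by → no.
proc81 [March 13, March 23] → contains → no.
proc82 [March 12, March 13] → before → no.
proc83 [March 2, March 12] → before → no.
proc84 [March 4, March 11] → before → no.
proc85 [March 12, March 21] → contains → no.
proc86 [March 15, March 24] → overlapped-by → no.
proc87 [March 23, March 24] → after → counts.
proc88 [March 19, March 23] → met-by → no.
proc89 [March 6, March 15] → overlaps → no.
Total: 2.

2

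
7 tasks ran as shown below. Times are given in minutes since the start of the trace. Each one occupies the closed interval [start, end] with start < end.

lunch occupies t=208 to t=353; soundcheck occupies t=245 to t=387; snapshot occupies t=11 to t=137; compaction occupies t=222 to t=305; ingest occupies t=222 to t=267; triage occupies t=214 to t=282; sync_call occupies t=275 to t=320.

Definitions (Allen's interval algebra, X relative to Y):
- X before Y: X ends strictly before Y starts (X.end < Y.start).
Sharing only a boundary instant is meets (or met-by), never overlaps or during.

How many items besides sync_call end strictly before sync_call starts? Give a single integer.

Target sync_call = [t=275, t=320].
compaction [t=222, t=305] → overlaps → no.
ingest [t=222, t=267] → before → counts.
lunch [t=208, t=353] → contains → no.
snapshot [t=11, t=137] → before → counts.
soundcheck [t=245, t=387] → contains → no.
triage [t=214, t=282] → overlaps → no.
Total: 2.

2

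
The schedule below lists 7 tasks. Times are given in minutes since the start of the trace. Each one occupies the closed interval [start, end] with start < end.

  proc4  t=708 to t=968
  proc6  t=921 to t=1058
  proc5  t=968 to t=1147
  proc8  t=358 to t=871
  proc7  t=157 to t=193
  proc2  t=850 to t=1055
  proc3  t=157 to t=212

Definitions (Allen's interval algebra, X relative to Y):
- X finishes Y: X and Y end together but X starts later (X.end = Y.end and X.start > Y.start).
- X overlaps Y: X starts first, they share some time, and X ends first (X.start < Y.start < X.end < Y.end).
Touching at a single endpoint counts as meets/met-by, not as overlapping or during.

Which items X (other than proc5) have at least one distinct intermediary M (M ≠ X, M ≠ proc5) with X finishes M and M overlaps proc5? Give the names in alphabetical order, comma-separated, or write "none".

Target proc5 = [t=968, t=1147].
Intermediaries M with M overlaps proc5: proc2, proc6.
Via proc2 — items with X finishes proc2: none.
Via proc6 — items with X finishes proc6: none.
Union: none.

none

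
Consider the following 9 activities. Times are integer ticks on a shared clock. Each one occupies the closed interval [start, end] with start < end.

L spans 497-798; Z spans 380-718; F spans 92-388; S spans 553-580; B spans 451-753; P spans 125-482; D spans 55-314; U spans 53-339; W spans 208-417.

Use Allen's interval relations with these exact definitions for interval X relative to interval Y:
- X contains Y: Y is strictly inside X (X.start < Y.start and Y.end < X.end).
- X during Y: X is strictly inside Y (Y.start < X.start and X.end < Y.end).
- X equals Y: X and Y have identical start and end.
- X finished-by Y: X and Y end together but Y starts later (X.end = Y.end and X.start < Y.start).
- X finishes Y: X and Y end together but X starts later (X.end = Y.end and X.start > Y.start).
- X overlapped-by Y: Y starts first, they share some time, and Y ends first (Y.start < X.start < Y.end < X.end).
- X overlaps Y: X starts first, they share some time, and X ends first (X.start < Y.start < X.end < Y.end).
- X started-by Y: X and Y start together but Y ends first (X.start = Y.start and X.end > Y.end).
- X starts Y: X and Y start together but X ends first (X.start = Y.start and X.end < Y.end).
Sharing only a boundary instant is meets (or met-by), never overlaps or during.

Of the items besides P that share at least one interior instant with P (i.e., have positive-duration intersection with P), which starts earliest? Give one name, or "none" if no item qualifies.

Target P = [125, 482].
B [451, 753] → overlapped-by → candidate.
D [55, 314] → overlaps → candidate.
F [92, 388] → overlaps → candidate.
L [497, 798] → after → excluded.
S [553, 580] → after → excluded.
U [53, 339] → overlaps → candidate.
W [208, 417] → during → candidate.
Z [380, 718] → overlapped-by → candidate.
Among candidates, earliest start is 53 → U.

U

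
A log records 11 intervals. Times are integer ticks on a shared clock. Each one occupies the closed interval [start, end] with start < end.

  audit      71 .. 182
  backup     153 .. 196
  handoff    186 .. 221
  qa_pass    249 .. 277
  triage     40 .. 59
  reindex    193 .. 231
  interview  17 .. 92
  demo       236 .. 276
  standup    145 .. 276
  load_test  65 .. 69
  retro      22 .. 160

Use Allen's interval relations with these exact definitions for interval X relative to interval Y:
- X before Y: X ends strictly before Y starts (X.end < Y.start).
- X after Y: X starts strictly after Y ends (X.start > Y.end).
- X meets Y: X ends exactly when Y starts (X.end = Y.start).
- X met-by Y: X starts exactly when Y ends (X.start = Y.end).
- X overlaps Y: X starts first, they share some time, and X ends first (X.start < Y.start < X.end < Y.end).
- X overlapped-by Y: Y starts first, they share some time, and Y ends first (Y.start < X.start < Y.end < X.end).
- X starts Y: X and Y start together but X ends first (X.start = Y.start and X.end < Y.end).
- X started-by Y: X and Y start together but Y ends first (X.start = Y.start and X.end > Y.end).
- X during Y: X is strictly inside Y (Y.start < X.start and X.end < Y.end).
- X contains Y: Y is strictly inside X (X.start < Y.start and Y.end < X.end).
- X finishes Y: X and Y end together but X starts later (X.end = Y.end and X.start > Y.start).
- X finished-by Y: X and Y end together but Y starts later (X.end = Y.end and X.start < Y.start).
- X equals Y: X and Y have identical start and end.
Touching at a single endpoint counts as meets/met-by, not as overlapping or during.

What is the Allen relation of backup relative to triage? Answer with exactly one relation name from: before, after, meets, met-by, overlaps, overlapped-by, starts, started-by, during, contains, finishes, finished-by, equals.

after

backup = [153, 196]; triage = [40, 59].
Compare endpoints: backup.start > triage.start, backup.start > triage.end, backup.end > triage.start, backup.end > triage.end.
That pattern is 'after'.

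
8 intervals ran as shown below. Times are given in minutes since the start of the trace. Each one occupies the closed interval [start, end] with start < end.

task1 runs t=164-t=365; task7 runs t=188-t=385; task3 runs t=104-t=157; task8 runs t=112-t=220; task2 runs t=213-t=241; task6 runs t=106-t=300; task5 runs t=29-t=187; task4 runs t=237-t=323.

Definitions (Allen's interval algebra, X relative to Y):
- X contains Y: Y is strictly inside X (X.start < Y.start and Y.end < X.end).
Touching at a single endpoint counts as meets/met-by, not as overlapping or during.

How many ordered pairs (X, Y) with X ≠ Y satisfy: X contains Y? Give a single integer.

7

Checking all 56 ordered pairs for relation 'contains'; matching pairs in alphabetical order:
(task1, task2): task1 contains task2 ✓
(task1, task4): task1 contains task4 ✓
(task5, task3): task5 contains task3 ✓
(task6, task2): task6 contains task2 ✓
(task6, task8): task6 contains task8 ✓
(task7, task2): task7 contains task2 ✓
(task7, task4): task7 contains task4 ✓
Count: 7.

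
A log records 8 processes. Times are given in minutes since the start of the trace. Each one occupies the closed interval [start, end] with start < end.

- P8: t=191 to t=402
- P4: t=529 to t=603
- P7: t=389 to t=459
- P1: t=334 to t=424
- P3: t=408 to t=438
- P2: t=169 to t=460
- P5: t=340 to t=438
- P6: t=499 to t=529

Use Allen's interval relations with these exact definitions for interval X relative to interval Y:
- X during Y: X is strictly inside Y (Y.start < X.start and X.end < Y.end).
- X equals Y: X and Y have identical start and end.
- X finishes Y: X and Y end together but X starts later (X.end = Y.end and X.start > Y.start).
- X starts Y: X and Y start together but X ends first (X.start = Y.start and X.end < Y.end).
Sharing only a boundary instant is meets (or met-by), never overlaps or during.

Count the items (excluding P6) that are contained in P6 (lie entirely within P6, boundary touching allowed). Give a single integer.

0

Target P6 = [t=499, t=529].
P1 [t=334, t=424] → before → no.
P2 [t=169, t=460] → before → no.
P3 [t=408, t=438] → before → no.
P4 [t=529, t=603] → met-by → no.
P5 [t=340, t=438] → before → no.
P7 [t=389, t=459] → before → no.
P8 [t=191, t=402] → before → no.
Total: 0.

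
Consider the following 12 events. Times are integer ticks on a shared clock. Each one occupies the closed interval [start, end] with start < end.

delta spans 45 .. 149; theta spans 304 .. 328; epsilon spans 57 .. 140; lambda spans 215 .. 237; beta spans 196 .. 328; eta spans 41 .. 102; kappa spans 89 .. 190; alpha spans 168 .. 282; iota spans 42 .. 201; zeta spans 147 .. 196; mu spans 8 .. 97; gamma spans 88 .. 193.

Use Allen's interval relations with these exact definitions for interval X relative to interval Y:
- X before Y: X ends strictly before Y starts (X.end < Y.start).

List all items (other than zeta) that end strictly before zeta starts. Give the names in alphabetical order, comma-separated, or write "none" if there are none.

epsilon, eta, mu

Target zeta = [147, 196].
alpha [168, 282] → overlapped-by → no.
beta [196, 328] → met-by → no.
delta [45, 149] → overlaps → no.
epsilon [57, 140] → before → yes.
eta [41, 102] → before → yes.
gamma [88, 193] → overlaps → no.
iota [42, 201] → contains → no.
kappa [89, 190] → overlaps → no.
lambda [215, 237] → after → no.
mu [8, 97] → before → yes.
theta [304, 328] → after → no.
Result: epsilon, eta, mu.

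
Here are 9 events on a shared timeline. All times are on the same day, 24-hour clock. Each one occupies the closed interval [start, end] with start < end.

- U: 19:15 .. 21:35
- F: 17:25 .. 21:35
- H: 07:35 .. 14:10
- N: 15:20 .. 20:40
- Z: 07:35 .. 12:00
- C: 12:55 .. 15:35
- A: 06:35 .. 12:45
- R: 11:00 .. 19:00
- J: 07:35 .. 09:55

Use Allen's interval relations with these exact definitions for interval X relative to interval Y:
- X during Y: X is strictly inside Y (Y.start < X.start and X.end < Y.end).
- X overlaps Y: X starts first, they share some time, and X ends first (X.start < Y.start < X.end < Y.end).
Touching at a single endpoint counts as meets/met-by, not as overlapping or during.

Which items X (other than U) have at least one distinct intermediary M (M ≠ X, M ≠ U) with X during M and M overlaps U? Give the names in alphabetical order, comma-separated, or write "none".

Target U = [19:15, 21:35].
Intermediaries M with M overlaps U: N.
Via N — items with X during N: none.
Union: none.

none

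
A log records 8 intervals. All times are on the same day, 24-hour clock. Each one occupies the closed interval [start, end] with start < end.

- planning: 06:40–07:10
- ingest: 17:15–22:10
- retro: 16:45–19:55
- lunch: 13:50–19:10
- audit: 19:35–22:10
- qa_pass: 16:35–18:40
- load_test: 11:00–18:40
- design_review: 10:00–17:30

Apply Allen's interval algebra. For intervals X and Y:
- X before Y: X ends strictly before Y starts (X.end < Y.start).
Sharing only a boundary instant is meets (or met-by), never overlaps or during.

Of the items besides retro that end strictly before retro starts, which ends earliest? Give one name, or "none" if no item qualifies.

planning

Target retro = [16:45, 19:55].
audit [19:35, 22:10] → overlapped-by → excluded.
design_review [10:00, 17:30] → overlaps → excluded.
ingest [17:15, 22:10] → overlapped-by → excluded.
load_test [11:00, 18:40] → overlaps → excluded.
lunch [13:50, 19:10] → overlaps → excluded.
planning [06:40, 07:10] → before → candidate.
qa_pass [16:35, 18:40] → overlaps → excluded.
Among candidates, earliest end is 07:10 → planning.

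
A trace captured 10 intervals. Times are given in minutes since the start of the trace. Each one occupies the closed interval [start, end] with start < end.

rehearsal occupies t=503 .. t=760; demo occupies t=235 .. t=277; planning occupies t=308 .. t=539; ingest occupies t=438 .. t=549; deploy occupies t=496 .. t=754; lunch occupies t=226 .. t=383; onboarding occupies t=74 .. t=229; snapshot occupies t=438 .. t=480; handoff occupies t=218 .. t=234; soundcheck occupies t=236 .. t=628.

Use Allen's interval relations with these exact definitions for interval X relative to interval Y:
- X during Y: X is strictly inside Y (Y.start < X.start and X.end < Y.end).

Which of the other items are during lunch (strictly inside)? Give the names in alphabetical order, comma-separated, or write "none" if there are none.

Target lunch = [t=226, t=383].
demo [t=235, t=277] → during → yes.
deploy [t=496, t=754] → after → no.
handoff [t=218, t=234] → overlaps → no.
ingest [t=438, t=549] → after → no.
onboarding [t=74, t=229] → overlaps → no.
planning [t=308, t=539] → overlapped-by → no.
rehearsal [t=503, t=760] → after → no.
snapshot [t=438, t=480] → after → no.
soundcheck [t=236, t=628] → overlapped-by → no.
Result: demo.

demo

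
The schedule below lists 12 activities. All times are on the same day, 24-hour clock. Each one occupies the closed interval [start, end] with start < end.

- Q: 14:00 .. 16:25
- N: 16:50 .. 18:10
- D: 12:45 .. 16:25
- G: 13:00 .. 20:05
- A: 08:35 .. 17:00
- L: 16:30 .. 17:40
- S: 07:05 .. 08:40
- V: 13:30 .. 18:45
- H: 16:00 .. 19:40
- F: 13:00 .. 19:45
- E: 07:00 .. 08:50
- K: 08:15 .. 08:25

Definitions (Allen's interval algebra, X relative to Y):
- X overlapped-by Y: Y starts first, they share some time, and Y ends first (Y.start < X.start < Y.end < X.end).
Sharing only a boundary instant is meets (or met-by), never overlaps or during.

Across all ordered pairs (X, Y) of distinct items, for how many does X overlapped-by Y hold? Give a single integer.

15

Checking all 132 ordered pairs for relation 'overlapped-by'; matching pairs in alphabetical order:
(A, E): A overlapped-by E ✓
(A, S): A overlapped-by S ✓
(F, A): F overlapped-by A ✓
(F, D): F overlapped-by D ✓
(G, A): G overlapped-by A ✓
(G, D): G overlapped-by D ✓
(H, A): H overlapped-by A ✓
(H, D): H overlapped-by D ✓
(H, Q): H overlapped-by Q ✓
(H, V): H overlapped-by V ✓
(L, A): L overlapped-by A ✓
(N, A): N overlapped-by A ✓
(N, L): N overlapped-by L ✓
(V, A): V overlapped-by A ✓
(V, D): V overlapped-by D ✓
Count: 15.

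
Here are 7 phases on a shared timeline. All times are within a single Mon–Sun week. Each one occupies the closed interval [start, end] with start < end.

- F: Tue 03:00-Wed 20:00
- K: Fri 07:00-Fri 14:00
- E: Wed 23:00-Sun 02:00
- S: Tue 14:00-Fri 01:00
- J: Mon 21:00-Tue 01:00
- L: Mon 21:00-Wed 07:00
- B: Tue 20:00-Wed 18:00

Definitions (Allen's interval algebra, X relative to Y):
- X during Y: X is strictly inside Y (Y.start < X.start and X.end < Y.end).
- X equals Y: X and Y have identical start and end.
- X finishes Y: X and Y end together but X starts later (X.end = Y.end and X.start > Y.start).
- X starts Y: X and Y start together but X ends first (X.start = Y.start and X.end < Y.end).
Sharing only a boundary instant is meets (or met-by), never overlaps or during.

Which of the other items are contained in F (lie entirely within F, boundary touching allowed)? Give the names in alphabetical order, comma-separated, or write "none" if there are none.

B

Target F = [Tue 03:00, Wed 20:00].
B [Tue 20:00, Wed 18:00] → during → yes.
E [Wed 23:00, Sun 02:00] → after → no.
J [Mon 21:00, Tue 01:00] → before → no.
K [Fri 07:00, Fri 14:00] → after → no.
L [Mon 21:00, Wed 07:00] → overlaps → no.
S [Tue 14:00, Fri 01:00] → overlapped-by → no.
Result: B.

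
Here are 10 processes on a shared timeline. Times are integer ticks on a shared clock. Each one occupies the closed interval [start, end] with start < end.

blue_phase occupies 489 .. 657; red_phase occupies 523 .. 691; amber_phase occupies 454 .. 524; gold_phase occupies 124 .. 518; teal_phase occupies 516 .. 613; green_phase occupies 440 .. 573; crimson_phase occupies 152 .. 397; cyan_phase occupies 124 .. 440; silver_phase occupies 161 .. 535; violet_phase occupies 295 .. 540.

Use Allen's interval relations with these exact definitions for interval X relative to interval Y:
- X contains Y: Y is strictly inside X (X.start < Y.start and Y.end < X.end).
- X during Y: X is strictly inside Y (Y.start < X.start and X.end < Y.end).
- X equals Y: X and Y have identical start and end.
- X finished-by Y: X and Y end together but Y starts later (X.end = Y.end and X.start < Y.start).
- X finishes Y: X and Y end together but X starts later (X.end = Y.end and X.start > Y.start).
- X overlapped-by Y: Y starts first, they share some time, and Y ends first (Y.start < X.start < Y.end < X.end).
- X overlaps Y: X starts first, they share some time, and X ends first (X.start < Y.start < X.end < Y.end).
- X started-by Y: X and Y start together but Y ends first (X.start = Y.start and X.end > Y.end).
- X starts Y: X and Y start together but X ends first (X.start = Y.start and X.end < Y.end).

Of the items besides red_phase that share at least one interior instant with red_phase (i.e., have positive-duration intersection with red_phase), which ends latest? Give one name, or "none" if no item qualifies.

Target red_phase = [523, 691].
amber_phase [454, 524] → overlaps → candidate.
blue_phase [489, 657] → overlaps → candidate.
crimson_phase [152, 397] → before → excluded.
cyan_phase [124, 440] → before → excluded.
gold_phase [124, 518] → before → excluded.
green_phase [440, 573] → overlaps → candidate.
silver_phase [161, 535] → overlaps → candidate.
teal_phase [516, 613] → overlaps → candidate.
violet_phase [295, 540] → overlaps → candidate.
Among candidates, latest end is 657 → blue_phase.

blue_phase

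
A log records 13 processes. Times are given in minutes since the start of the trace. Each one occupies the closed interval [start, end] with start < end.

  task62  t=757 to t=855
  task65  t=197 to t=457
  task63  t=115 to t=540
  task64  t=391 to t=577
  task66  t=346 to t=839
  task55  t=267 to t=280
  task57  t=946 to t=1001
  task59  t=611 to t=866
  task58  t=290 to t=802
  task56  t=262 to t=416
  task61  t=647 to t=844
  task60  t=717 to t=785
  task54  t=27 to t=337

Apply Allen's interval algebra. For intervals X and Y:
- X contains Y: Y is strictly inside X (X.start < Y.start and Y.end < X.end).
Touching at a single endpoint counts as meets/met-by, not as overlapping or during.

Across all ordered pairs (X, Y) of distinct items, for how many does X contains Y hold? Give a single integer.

15

Checking all 156 ordered pairs for relation 'contains'; matching pairs in alphabetical order:
(task54, task55): task54 contains task55 ✓
(task56, task55): task56 contains task55 ✓
(task58, task60): task58 contains task60 ✓
(task58, task64): task58 contains task64 ✓
(task59, task60): task59 contains task60 ✓
(task59, task61): task59 contains task61 ✓
(task59, task62): task59 contains task62 ✓
(task61, task60): task61 contains task60 ✓
(task63, task55): task63 contains task55 ✓
(task63, task56): task63 contains task56 ✓
(task63, task65): task63 contains task65 ✓
(task65, task55): task65 contains task55 ✓
(task65, task56): task65 contains task56 ✓
(task66, task60): task66 contains task60 ✓
(task66, task64): task66 contains task64 ✓
Count: 15.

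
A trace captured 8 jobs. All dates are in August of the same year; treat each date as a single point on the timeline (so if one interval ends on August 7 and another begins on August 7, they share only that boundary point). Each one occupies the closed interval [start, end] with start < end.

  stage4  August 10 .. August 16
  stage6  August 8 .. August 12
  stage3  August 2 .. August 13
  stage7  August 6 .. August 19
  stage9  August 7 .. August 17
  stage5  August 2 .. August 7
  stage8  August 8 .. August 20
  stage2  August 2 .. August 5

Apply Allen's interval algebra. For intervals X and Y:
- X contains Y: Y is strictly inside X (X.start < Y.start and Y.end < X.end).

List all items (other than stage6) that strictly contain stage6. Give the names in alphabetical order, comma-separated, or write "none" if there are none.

stage3, stage7, stage9

Target stage6 = [August 8, August 12].
stage2 [August 2, August 5] → before → no.
stage3 [August 2, August 13] → contains → yes.
stage4 [August 10, August 16] → overlapped-by → no.
stage5 [August 2, August 7] → before → no.
stage7 [August 6, August 19] → contains → yes.
stage8 [August 8, August 20] → started-by → no.
stage9 [August 7, August 17] → contains → yes.
Result: stage3, stage7, stage9.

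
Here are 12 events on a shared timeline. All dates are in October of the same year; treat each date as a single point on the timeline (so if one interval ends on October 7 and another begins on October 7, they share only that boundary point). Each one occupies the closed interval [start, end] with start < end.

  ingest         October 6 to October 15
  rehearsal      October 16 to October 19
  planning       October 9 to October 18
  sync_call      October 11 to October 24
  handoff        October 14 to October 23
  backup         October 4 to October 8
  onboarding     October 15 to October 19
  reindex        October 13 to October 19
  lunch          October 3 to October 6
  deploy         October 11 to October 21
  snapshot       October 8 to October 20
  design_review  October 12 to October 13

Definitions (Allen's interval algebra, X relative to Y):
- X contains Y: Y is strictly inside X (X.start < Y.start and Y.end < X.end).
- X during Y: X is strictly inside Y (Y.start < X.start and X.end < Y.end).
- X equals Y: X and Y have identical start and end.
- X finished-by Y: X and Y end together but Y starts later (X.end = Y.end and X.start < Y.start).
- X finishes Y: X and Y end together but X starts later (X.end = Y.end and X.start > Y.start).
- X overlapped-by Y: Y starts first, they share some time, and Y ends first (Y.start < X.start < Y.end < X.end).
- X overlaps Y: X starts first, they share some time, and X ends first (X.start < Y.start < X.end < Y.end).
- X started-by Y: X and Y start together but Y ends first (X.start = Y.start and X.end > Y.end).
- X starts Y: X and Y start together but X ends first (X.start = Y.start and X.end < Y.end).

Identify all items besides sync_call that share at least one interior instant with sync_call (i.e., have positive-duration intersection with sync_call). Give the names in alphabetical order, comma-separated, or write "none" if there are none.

Target sync_call = [October 11, October 24].
backup [October 4, October 8] → before → no.
deploy [October 11, October 21] → starts → yes.
design_review [October 12, October 13] → during → yes.
handoff [October 14, October 23] → during → yes.
ingest [October 6, October 15] → overlaps → yes.
lunch [October 3, October 6] → before → no.
onboarding [October 15, October 19] → during → yes.
planning [October 9, October 18] → overlaps → yes.
rehearsal [October 16, October 19] → during → yes.
reindex [October 13, October 19] → during → yes.
snapshot [October 8, October 20] → overlaps → yes.
Result: deploy, design_review, handoff, ingest, onboarding, planning, rehearsal, reindex, snapshot.

deploy, design_review, handoff, ingest, onboarding, planning, rehearsal, reindex, snapshot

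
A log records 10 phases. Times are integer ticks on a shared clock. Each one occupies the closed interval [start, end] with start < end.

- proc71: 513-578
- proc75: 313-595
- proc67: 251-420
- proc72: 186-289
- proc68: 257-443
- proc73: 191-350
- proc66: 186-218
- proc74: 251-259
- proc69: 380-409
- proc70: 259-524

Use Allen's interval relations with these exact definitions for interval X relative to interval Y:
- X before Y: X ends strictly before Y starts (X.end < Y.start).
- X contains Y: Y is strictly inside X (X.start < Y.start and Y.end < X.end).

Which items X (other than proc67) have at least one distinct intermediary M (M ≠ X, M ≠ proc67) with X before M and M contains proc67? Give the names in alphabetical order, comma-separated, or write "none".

none

Target proc67 = [251, 420].
Intermediaries M with M contains proc67: none.
Union: none.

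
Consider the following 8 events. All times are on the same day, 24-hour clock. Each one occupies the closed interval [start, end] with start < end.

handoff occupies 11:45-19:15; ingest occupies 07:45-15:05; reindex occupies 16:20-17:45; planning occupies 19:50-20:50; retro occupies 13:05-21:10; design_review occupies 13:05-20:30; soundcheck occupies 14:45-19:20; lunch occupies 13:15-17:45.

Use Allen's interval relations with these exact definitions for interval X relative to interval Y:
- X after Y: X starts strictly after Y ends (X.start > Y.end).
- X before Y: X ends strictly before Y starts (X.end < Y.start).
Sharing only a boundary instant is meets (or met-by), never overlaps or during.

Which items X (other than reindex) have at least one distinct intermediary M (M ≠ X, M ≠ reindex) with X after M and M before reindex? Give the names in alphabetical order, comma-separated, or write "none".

Target reindex = [16:20, 17:45].
Intermediaries M with M before reindex: ingest.
Via ingest — items with X after ingest: planning.
Union: planning.

planning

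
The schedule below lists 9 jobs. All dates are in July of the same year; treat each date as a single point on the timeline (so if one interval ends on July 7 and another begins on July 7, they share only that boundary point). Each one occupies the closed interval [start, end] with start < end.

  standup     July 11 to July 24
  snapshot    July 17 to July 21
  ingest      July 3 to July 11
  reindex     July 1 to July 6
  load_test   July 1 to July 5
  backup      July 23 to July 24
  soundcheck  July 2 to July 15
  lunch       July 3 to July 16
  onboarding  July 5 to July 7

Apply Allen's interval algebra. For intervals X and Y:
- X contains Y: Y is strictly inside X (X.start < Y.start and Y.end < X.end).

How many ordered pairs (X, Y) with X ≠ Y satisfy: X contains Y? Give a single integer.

5

Checking all 72 ordered pairs for relation 'contains'; matching pairs in alphabetical order:
(ingest, onboarding): ingest contains onboarding ✓
(lunch, onboarding): lunch contains onboarding ✓
(soundcheck, ingest): soundcheck contains ingest ✓
(soundcheck, onboarding): soundcheck contains onboarding ✓
(standup, snapshot): standup contains snapshot ✓
Count: 5.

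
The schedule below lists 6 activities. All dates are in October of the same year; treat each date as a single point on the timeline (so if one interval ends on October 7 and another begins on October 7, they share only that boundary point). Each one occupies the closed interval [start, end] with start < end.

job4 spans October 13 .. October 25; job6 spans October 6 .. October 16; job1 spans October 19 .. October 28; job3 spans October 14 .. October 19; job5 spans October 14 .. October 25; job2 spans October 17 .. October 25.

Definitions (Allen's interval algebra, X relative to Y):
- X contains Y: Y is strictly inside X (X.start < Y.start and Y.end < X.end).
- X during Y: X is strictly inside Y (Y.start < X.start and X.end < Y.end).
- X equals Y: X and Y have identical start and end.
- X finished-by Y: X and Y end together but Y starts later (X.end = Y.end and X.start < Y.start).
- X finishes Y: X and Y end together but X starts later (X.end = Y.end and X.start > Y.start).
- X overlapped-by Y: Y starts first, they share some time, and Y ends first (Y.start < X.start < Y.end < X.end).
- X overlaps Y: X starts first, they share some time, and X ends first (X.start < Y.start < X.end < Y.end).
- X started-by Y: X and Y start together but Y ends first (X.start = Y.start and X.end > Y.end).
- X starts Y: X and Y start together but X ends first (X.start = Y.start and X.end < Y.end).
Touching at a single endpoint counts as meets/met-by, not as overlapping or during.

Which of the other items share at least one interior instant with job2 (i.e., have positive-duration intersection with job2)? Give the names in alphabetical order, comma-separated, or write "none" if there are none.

job1, job3, job4, job5

Target job2 = [October 17, October 25].
job1 [October 19, October 28] → overlapped-by → yes.
job3 [October 14, October 19] → overlaps → yes.
job4 [October 13, October 25] → finished-by → yes.
job5 [October 14, October 25] → finished-by → yes.
job6 [October 6, October 16] → before → no.
Result: job1, job3, job4, job5.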